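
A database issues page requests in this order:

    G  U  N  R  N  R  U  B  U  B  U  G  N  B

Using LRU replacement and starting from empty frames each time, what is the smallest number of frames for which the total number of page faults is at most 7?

f=1: 14 faults
f=2: 9 faults
f=3: 8 faults
f=4: 7 faults
f=5: 5 faults
Smallest f with faults ≤ 7 is 4.

4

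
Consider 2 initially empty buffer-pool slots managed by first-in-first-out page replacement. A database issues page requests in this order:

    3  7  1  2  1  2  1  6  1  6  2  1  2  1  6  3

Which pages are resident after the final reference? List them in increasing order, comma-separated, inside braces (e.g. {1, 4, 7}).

3: miss, frames [3]
7: miss, frames [3, 7]
1: miss, evict 3, frames [7, 1]
2: miss, evict 7, frames [1, 2]
1: hit
2: hit
1: hit
6: miss, evict 1, frames [2, 6]
1: miss, evict 2, frames [6, 1]
6: hit
2: miss, evict 6, frames [1, 2]
1: hit
2: hit
1: hit
6: miss, evict 1, frames [2, 6]
3: miss, evict 2, frames [6, 3]

{3, 6}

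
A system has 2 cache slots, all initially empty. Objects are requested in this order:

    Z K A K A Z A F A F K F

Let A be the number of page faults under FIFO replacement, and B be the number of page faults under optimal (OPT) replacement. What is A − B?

Under FIFO: F F F . . F . F F . F F → 8 faults.
Under OPT: F F F . . F . F . . F . → 6 faults.
A − B = 8 − 6 = 2.

2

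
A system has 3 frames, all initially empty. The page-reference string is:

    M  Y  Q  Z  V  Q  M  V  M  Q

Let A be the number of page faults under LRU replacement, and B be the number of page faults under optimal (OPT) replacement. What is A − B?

Under LRU: F F F F F . F . . . → 6 faults.
Under OPT: F F F F F . . . . . → 5 faults.
A − B = 6 − 5 = 1.

1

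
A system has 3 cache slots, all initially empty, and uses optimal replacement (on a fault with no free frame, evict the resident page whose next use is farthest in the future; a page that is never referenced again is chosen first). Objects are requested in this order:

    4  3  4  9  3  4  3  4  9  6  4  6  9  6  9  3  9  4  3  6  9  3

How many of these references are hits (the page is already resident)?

16

4 → fault, frames {4}
3 → fault, frames {4,3}
4 → hit
9 → fault, frames {4,3,9}
3 → hit
4 → hit
3 → hit
4 → hit
9 → hit
6 → fault, evict 3, frames {4,9,6}
4 → hit
6 → hit
9 → hit
6 → hit
9 → hit
3 → fault, evict 6, frames {4,9,3}
9 → hit
4 → hit
3 → hit
6 → fault, evict 4, frames {9,3,6}
9 → hit
3 → hit
Hits: 16.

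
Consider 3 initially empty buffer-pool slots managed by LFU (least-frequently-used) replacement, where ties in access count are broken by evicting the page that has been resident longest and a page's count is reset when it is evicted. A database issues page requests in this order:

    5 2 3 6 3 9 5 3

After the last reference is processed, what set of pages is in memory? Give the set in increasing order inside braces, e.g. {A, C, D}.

5 -> fault, frames {5}
2 -> fault, frames {5,2}
3 -> fault, frames {5,2,3}
6 -> fault, evict 5, frames {2,3,6}
3 -> hit
9 -> fault, evict 2, frames {3,6,9}
5 -> fault, evict 6, frames {3,9,5}
3 -> hit

{3, 5, 9}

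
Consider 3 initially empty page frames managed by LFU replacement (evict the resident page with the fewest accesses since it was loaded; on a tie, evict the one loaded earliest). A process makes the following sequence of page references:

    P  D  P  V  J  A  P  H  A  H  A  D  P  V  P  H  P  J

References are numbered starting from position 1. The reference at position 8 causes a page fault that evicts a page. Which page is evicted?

pos 1: P -> fault, frames {P}
pos 2: D -> fault, frames {P,D}
pos 3: P -> hit
pos 4: V -> fault, frames {P,D,V}
pos 5: J -> fault, evict D, frames {P,V,J}
pos 6: A -> fault, evict V, frames {P,J,A}
pos 7: P -> hit
pos 8: H -> fault, evict J, frames {P,A,H}
At position 8, page J is evicted.

J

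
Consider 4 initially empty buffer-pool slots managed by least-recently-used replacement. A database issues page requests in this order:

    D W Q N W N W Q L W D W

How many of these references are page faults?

D → miss, frames (D)
W → miss, frames (D W)
Q → miss, frames (D W Q)
N → miss, frames (D W Q N)
W → hit
N → hit
W → hit
Q → hit
L → miss, evict D, frames (N W Q L)
W → hit
D → miss, evict N, frames (Q L W D)
W → hit
Page faults: 6.

6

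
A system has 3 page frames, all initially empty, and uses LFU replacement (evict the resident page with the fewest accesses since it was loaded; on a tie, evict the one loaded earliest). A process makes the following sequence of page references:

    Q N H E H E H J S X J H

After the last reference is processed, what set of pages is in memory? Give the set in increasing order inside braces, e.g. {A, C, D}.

{E, H, J}

Q -> fault, frames (Q)
N -> fault, frames (Q N)
H -> fault, frames (Q N H)
E -> fault, evict Q, frames (N H E)
H -> hit
E -> hit
H -> hit
J -> fault, evict N, frames (H E J)
S -> fault, evict J, frames (H E S)
X -> fault, evict S, frames (H E X)
J -> fault, evict X, frames (H E J)
H -> hit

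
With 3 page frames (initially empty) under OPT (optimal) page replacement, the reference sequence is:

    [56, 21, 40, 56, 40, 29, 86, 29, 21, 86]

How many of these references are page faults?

56: miss, frames (56)
21: miss, frames (56 21)
40: miss, frames (56 21 40)
56: hit
40: hit
29: miss, evict 40, frames (56 21 29)
86: miss, evict 56, frames (21 29 86)
29: hit
21: hit
86: hit
Page faults: 5.

5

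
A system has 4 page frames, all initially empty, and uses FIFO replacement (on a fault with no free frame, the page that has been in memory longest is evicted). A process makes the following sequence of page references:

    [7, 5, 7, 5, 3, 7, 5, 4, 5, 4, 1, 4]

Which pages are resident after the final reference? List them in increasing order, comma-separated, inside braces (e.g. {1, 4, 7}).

7: fault, frames [7]
5: fault, frames [7, 5]
7: hit
5: hit
3: fault, frames [7, 5, 3]
7: hit
5: hit
4: fault, frames [7, 5, 3, 4]
5: hit
4: hit
1: fault, evict 7, frames [5, 3, 4, 1]
4: hit

{1, 3, 4, 5}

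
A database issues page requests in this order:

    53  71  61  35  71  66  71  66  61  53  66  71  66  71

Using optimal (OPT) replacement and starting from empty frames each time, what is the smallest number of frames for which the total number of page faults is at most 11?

2

f=1: 14 faults
f=2: 8 faults
f=3: 6 faults
f=4: 5 faults
f=5: 5 faults
Smallest f with faults ≤ 11 is 2.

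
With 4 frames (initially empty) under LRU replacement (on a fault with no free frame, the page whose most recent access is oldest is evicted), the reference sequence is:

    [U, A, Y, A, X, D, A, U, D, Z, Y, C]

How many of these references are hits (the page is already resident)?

U → miss, frames {U}
A → miss, frames {U,A}
Y → miss, frames {U,A,Y}
A → hit
X → miss, frames {U,Y,A,X}
D → miss, evict U, frames {Y,A,X,D}
A → hit
U → miss, evict Y, frames {X,D,A,U}
D → hit
Z → miss, evict X, frames {A,U,D,Z}
Y → miss, evict A, frames {U,D,Z,Y}
C → miss, evict U, frames {D,Z,Y,C}
Hits: 3.

3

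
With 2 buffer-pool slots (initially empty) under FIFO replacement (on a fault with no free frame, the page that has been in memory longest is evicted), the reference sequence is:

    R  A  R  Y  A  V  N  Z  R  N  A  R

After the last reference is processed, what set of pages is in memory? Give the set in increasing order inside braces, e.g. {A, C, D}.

{A, R}

R: fault, frames [R]
A: fault, frames [R, A]
R: hit
Y: fault, evict R, frames [A, Y]
A: hit
V: fault, evict A, frames [Y, V]
N: fault, evict Y, frames [V, N]
Z: fault, evict V, frames [N, Z]
R: fault, evict N, frames [Z, R]
N: fault, evict Z, frames [R, N]
A: fault, evict R, frames [N, A]
R: fault, evict N, frames [A, R]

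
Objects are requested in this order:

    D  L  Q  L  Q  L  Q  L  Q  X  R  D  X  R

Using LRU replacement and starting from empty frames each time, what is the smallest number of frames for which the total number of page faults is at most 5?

f=1: 14 faults
f=2: 8 faults
f=3: 6 faults
f=4: 6 faults
f=5: 5 faults
Smallest f with faults ≤ 5 is 5.

5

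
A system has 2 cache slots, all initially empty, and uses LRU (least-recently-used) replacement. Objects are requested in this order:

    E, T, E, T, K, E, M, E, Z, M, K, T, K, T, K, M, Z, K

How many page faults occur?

12

E: miss, frames (E)
T: miss, frames (E T)
E: hit
T: hit
K: miss, evict E, frames (T K)
E: miss, evict T, frames (K E)
M: miss, evict K, frames (E M)
E: hit
Z: miss, evict M, frames (E Z)
M: miss, evict E, frames (Z M)
K: miss, evict Z, frames (M K)
T: miss, evict M, frames (K T)
K: hit
T: hit
K: hit
M: miss, evict T, frames (K M)
Z: miss, evict K, frames (M Z)
K: miss, evict M, frames (Z K)
Page faults: 12.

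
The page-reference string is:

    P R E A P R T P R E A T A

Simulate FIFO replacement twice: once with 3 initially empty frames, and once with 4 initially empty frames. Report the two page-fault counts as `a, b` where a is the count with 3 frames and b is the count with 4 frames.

3 frames: F F F F F F F . . F F . . → 9 faults.
4 frames: F F F F . . F F F F F F . → 10 faults.
10 > 9: adding a frame increased faults — Belady's anomaly.

9, 10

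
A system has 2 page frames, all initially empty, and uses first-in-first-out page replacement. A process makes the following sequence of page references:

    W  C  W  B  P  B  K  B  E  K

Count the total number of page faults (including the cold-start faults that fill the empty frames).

W: miss, frames (W)
C: miss, frames (W C)
W: hit
B: miss, evict W, frames (C B)
P: miss, evict C, frames (B P)
B: hit
K: miss, evict B, frames (P K)
B: miss, evict P, frames (K B)
E: miss, evict K, frames (B E)
K: miss, evict B, frames (E K)
Page faults: 8.

8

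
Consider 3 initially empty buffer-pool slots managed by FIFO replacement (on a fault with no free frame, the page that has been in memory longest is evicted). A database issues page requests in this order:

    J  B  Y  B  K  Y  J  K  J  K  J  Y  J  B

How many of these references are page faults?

J -> fault, frames [J]
B -> fault, frames [J, B]
Y -> fault, frames [J, B, Y]
B -> hit
K -> fault, evict J, frames [B, Y, K]
Y -> hit
J -> fault, evict B, frames [Y, K, J]
K -> hit
J -> hit
K -> hit
J -> hit
Y -> hit
J -> hit
B -> fault, evict Y, frames [K, J, B]
Page faults: 6.

6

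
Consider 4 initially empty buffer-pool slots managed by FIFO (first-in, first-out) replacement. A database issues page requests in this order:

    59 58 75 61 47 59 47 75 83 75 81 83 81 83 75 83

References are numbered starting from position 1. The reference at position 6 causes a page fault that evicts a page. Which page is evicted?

pos 1: 59 -> miss, frames {59}
pos 2: 58 -> miss, frames {59,58}
pos 3: 75 -> miss, frames {59,58,75}
pos 4: 61 -> miss, frames {59,58,75,61}
pos 5: 47 -> miss, evict 59, frames {58,75,61,47}
pos 6: 59 -> miss, evict 58, frames {75,61,47,59}
At position 6, page 58 is evicted.

58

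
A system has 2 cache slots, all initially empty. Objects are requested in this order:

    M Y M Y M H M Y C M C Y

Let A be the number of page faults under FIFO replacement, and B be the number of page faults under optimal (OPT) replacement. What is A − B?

2

Under FIFO: F F . . . F F F F F . F → 8 faults.
Under OPT: F F . . . F . F F . . F → 6 faults.
A − B = 8 − 6 = 2.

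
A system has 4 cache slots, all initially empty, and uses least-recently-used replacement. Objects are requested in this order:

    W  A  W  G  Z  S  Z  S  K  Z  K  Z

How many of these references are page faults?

6

W → fault, frames {W}
A → fault, frames {W,A}
W → hit
G → fault, frames {A,W,G}
Z → fault, frames {A,W,G,Z}
S → fault, evict A, frames {W,G,Z,S}
Z → hit
S → hit
K → fault, evict W, frames {G,Z,S,K}
Z → hit
K → hit
Z → hit
Page faults: 6.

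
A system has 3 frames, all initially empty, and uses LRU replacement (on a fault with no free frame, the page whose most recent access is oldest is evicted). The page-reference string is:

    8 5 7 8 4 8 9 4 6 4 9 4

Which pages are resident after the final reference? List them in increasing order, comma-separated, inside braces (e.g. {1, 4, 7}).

8: miss, frames (8)
5: miss, frames (8 5)
7: miss, frames (8 5 7)
8: hit
4: miss, evict 5, frames (7 8 4)
8: hit
9: miss, evict 7, frames (4 8 9)
4: hit
6: miss, evict 8, frames (9 4 6)
4: hit
9: hit
4: hit

{4, 6, 9}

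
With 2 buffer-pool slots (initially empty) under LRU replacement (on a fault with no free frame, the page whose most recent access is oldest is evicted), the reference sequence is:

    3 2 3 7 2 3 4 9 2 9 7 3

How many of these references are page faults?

3: fault, frames {3}
2: fault, frames {3,2}
3: hit
7: fault, evict 2, frames {3,7}
2: fault, evict 3, frames {7,2}
3: fault, evict 7, frames {2,3}
4: fault, evict 2, frames {3,4}
9: fault, evict 3, frames {4,9}
2: fault, evict 4, frames {9,2}
9: hit
7: fault, evict 2, frames {9,7}
3: fault, evict 9, frames {7,3}
Page faults: 10.

10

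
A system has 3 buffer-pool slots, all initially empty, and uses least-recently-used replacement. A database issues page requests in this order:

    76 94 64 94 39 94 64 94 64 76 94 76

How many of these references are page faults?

76 -> miss, frames {76}
94 -> miss, frames {76,94}
64 -> miss, frames {76,94,64}
94 -> hit
39 -> miss, evict 76, frames {64,94,39}
94 -> hit
64 -> hit
94 -> hit
64 -> hit
76 -> miss, evict 39, frames {94,64,76}
94 -> hit
76 -> hit
Page faults: 5.

5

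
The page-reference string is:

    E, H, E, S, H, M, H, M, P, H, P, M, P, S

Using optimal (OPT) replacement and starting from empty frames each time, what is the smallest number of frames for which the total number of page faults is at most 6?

f=1: 14 faults
f=2: 7 faults
f=3: 6 faults
f=4: 5 faults
f=5: 5 faults
Smallest f with faults ≤ 6 is 3.

3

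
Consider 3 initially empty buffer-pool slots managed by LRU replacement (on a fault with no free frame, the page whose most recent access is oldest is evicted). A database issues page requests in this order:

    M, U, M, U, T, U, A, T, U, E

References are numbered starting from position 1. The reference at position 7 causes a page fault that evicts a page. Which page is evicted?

pos 1: M -> miss, frames (M)
pos 2: U -> miss, frames (M U)
pos 3: M -> hit
pos 4: U -> hit
pos 5: T -> miss, frames (M U T)
pos 6: U -> hit
pos 7: A -> miss, evict M, frames (T U A)
At position 7, page M is evicted.

M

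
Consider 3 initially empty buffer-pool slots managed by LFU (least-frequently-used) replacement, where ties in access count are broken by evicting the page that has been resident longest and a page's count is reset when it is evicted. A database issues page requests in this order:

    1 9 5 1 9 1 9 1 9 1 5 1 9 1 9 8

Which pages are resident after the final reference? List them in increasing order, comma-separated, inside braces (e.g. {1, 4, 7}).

1 -> fault, frames (1)
9 -> fault, frames (1 9)
5 -> fault, frames (1 9 5)
1 -> hit
9 -> hit
1 -> hit
9 -> hit
1 -> hit
9 -> hit
1 -> hit
5 -> hit
1 -> hit
9 -> hit
1 -> hit
9 -> hit
8 -> fault, evict 5, frames (1 9 8)

{1, 8, 9}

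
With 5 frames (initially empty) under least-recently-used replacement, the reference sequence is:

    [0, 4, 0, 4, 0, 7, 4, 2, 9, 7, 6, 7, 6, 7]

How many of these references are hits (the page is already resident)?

0 -> fault, frames [0]
4 -> fault, frames [0, 4]
0 -> hit
4 -> hit
0 -> hit
7 -> fault, frames [4, 0, 7]
4 -> hit
2 -> fault, frames [0, 7, 4, 2]
9 -> fault, frames [0, 7, 4, 2, 9]
7 -> hit
6 -> fault, evict 0, frames [4, 2, 9, 7, 6]
7 -> hit
6 -> hit
7 -> hit
Hits: 8.

8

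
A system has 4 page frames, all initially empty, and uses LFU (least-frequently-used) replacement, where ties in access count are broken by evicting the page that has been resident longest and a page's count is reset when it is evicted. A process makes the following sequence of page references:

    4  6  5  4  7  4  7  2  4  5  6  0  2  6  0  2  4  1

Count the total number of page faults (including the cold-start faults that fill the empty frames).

12

4 -> miss, frames [4]
6 -> miss, frames [4, 6]
5 -> miss, frames [4, 6, 5]
4 -> hit
7 -> miss, frames [4, 6, 5, 7]
4 -> hit
7 -> hit
2 -> miss, evict 6, frames [4, 5, 7, 2]
4 -> hit
5 -> hit
6 -> miss, evict 2, frames [4, 5, 7, 6]
0 -> miss, evict 6, frames [4, 5, 7, 0]
2 -> miss, evict 0, frames [4, 5, 7, 2]
6 -> miss, evict 2, frames [4, 5, 7, 6]
0 -> miss, evict 6, frames [4, 5, 7, 0]
2 -> miss, evict 0, frames [4, 5, 7, 2]
4 -> hit
1 -> miss, evict 2, frames [4, 5, 7, 1]
Page faults: 12.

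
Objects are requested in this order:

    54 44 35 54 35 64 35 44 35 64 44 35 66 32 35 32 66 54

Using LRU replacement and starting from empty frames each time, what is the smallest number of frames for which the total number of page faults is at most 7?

f=1: 18 faults
f=2: 14 faults
f=3: 8 faults
f=4: 7 faults
f=5: 7 faults
f=6: 6 faults
Smallest f with faults ≤ 7 is 4.

4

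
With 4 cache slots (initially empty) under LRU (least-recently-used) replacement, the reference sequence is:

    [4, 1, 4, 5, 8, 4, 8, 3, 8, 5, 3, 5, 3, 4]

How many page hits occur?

9

4 -> miss, frames [4]
1 -> miss, frames [4, 1]
4 -> hit
5 -> miss, frames [1, 4, 5]
8 -> miss, frames [1, 4, 5, 8]
4 -> hit
8 -> hit
3 -> miss, evict 1, frames [5, 4, 8, 3]
8 -> hit
5 -> hit
3 -> hit
5 -> hit
3 -> hit
4 -> hit
Hits: 9.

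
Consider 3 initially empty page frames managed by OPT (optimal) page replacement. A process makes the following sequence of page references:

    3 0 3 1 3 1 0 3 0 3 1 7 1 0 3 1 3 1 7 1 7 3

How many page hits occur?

3 -> miss, frames [3]
0 -> miss, frames [3, 0]
3 -> hit
1 -> miss, frames [3, 0, 1]
3 -> hit
1 -> hit
0 -> hit
3 -> hit
0 -> hit
3 -> hit
1 -> hit
7 -> miss, evict 3, frames [0, 1, 7]
1 -> hit
0 -> hit
3 -> miss, evict 0, frames [1, 7, 3]
1 -> hit
3 -> hit
1 -> hit
7 -> hit
1 -> hit
7 -> hit
3 -> hit
Hits: 17.

17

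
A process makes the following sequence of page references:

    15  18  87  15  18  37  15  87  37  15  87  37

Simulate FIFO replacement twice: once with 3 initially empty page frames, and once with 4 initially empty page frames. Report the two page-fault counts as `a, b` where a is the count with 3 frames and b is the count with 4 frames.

5, 4

3 frames: F F F . . F F . . . . . → 5 faults.
4 frames: F F F . . F . . . . . . → 4 faults.
4 < 5: adding a frame reduced faults, as is typical.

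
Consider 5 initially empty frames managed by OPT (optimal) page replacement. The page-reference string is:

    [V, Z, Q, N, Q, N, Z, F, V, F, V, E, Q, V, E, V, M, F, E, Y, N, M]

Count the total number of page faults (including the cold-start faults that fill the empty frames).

V -> miss, frames (V)
Z -> miss, frames (V Z)
Q -> miss, frames (V Z Q)
N -> miss, frames (V Z Q N)
Q -> hit
N -> hit
Z -> hit
F -> miss, frames (V Z Q N F)
V -> hit
F -> hit
V -> hit
E -> miss, evict Z, frames (V Q N F E)
Q -> hit
V -> hit
E -> hit
V -> hit
M -> miss, evict Q, frames (V N F E M)
F -> hit
E -> hit
Y -> miss, evict E, frames (V N F M Y)
N -> hit
M -> hit
Page faults: 8.

8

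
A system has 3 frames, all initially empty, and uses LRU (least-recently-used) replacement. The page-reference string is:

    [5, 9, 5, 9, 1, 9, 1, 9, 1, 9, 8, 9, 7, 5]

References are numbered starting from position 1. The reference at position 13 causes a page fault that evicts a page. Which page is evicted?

pos 1: 5 -> miss, frames {5}
pos 2: 9 -> miss, frames {5,9}
pos 3: 5 -> hit
pos 4: 9 -> hit
pos 5: 1 -> miss, frames {5,9,1}
pos 6: 9 -> hit
pos 7: 1 -> hit
pos 8: 9 -> hit
pos 9: 1 -> hit
pos 10: 9 -> hit
pos 11: 8 -> miss, evict 5, frames {1,9,8}
pos 12: 9 -> hit
pos 13: 7 -> miss, evict 1, frames {8,9,7}
At position 13, page 1 is evicted.

1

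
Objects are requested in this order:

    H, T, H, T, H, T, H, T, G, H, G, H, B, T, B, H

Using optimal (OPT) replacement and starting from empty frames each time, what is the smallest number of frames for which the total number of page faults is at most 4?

3

f=1: 16 faults
f=2: 6 faults
f=3: 4 faults
f=4: 4 faults
Smallest f with faults ≤ 4 is 3.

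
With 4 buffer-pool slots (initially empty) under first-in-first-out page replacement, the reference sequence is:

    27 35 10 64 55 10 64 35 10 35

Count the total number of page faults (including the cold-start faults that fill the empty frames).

27 -> fault, frames {27}
35 -> fault, frames {27,35}
10 -> fault, frames {27,35,10}
64 -> fault, frames {27,35,10,64}
55 -> fault, evict 27, frames {35,10,64,55}
10 -> hit
64 -> hit
35 -> hit
10 -> hit
35 -> hit
Page faults: 5.

5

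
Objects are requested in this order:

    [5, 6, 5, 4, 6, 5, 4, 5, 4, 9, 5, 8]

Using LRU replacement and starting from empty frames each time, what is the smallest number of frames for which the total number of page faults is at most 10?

f=1: 12 faults
f=2: 9 faults
f=3: 5 faults
f=4: 5 faults
f=5: 5 faults
Smallest f with faults ≤ 10 is 2.

2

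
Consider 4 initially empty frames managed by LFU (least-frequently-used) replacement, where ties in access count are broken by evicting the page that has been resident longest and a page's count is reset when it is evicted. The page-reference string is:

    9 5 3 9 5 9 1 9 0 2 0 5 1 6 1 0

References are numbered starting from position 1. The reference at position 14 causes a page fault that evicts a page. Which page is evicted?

1

pos 1: 9: miss, frames [9]
pos 2: 5: miss, frames [9, 5]
pos 3: 3: miss, frames [9, 5, 3]
pos 4: 9: hit
pos 5: 5: hit
pos 6: 9: hit
pos 7: 1: miss, frames [9, 5, 3, 1]
pos 8: 9: hit
pos 9: 0: miss, evict 3, frames [9, 5, 1, 0]
pos 10: 2: miss, evict 1, frames [9, 5, 0, 2]
pos 11: 0: hit
pos 12: 5: hit
pos 13: 1: miss, evict 2, frames [9, 5, 0, 1]
pos 14: 6: miss, evict 1, frames [9, 5, 0, 6]
At position 14, page 1 is evicted.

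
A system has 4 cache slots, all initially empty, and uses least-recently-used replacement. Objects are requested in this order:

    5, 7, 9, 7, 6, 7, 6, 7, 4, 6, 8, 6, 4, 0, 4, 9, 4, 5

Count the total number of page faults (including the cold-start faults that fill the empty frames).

9

5 → miss, frames [5]
7 → miss, frames [5, 7]
9 → miss, frames [5, 7, 9]
7 → hit
6 → miss, frames [5, 9, 7, 6]
7 → hit
6 → hit
7 → hit
4 → miss, evict 5, frames [9, 6, 7, 4]
6 → hit
8 → miss, evict 9, frames [7, 4, 6, 8]
6 → hit
4 → hit
0 → miss, evict 7, frames [8, 6, 4, 0]
4 → hit
9 → miss, evict 8, frames [6, 0, 4, 9]
4 → hit
5 → miss, evict 6, frames [0, 9, 4, 5]
Page faults: 9.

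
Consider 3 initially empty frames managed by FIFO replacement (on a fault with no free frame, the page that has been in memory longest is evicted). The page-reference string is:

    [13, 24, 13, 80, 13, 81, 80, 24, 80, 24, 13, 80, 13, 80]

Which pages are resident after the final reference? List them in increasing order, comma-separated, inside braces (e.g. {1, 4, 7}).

13 → fault, frames [13]
24 → fault, frames [13, 24]
13 → hit
80 → fault, frames [13, 24, 80]
13 → hit
81 → fault, evict 13, frames [24, 80, 81]
80 → hit
24 → hit
80 → hit
24 → hit
13 → fault, evict 24, frames [80, 81, 13]
80 → hit
13 → hit
80 → hit

{13, 80, 81}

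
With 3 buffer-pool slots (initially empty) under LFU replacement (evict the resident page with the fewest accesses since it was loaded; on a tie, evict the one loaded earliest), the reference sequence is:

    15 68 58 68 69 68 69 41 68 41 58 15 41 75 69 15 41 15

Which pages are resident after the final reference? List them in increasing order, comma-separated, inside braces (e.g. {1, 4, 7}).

{15, 41, 68}

15 -> fault, frames {15}
68 -> fault, frames {15,68}
58 -> fault, frames {15,68,58}
68 -> hit
69 -> fault, evict 15, frames {68,58,69}
68 -> hit
69 -> hit
41 -> fault, evict 58, frames {68,69,41}
68 -> hit
41 -> hit
58 -> fault, evict 69, frames {68,41,58}
15 -> fault, evict 58, frames {68,41,15}
41 -> hit
75 -> fault, evict 15, frames {68,41,75}
69 -> fault, evict 75, frames {68,41,69}
15 -> fault, evict 69, frames {68,41,15}
41 -> hit
15 -> hit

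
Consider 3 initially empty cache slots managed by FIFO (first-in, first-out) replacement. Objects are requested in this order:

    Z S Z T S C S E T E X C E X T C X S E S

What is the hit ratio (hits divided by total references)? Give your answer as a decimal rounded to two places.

0.50

Z -> fault, frames [Z]
S -> fault, frames [Z, S]
Z -> hit
T -> fault, frames [Z, S, T]
S -> hit
C -> fault, evict Z, frames [S, T, C]
S -> hit
E -> fault, evict S, frames [T, C, E]
T -> hit
E -> hit
X -> fault, evict T, frames [C, E, X]
C -> hit
E -> hit
X -> hit
T -> fault, evict C, frames [E, X, T]
C -> fault, evict E, frames [X, T, C]
X -> hit
S -> fault, evict X, frames [T, C, S]
E -> fault, evict T, frames [C, S, E]
S -> hit
Hits: 10 of 20 references → 10/20 = 0.5000.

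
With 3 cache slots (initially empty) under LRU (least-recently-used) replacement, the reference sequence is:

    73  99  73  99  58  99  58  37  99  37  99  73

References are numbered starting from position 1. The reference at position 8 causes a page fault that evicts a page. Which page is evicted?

73

pos 1: 73 → fault, frames {73}
pos 2: 99 → fault, frames {73,99}
pos 3: 73 → hit
pos 4: 99 → hit
pos 5: 58 → fault, frames {73,99,58}
pos 6: 99 → hit
pos 7: 58 → hit
pos 8: 37 → fault, evict 73, frames {99,58,37}
At position 8, page 73 is evicted.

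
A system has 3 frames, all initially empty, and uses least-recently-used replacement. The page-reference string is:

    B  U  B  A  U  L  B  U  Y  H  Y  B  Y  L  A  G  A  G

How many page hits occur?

7

B → miss, frames [B]
U → miss, frames [B, U]
B → hit
A → miss, frames [U, B, A]
U → hit
L → miss, evict B, frames [A, U, L]
B → miss, evict A, frames [U, L, B]
U → hit
Y → miss, evict L, frames [B, U, Y]
H → miss, evict B, frames [U, Y, H]
Y → hit
B → miss, evict U, frames [H, Y, B]
Y → hit
L → miss, evict H, frames [B, Y, L]
A → miss, evict B, frames [Y, L, A]
G → miss, evict Y, frames [L, A, G]
A → hit
G → hit
Hits: 7.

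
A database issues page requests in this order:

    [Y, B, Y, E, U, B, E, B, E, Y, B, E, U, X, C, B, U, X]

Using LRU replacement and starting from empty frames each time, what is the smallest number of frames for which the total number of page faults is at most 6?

f=1: 18 faults
f=2: 15 faults
f=3: 12 faults
f=4: 7 faults
f=5: 6 faults
f=6: 6 faults
Smallest f with faults ≤ 6 is 5.

5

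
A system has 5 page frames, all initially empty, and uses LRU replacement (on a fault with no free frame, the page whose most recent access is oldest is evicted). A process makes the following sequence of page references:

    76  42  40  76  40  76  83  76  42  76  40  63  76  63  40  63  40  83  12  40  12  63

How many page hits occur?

76 -> miss, frames (76)
42 -> miss, frames (76 42)
40 -> miss, frames (76 42 40)
76 -> hit
40 -> hit
76 -> hit
83 -> miss, frames (42 40 76 83)
76 -> hit
42 -> hit
76 -> hit
40 -> hit
63 -> miss, frames (83 42 76 40 63)
76 -> hit
63 -> hit
40 -> hit
63 -> hit
40 -> hit
83 -> hit
12 -> miss, evict 42, frames (76 63 40 83 12)
40 -> hit
12 -> hit
63 -> hit
Hits: 16.

16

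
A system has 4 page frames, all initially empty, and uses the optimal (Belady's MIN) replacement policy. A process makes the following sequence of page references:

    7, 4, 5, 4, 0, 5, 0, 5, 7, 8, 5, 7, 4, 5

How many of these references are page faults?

7 → fault, frames [7]
4 → fault, frames [7, 4]
5 → fault, frames [7, 4, 5]
4 → hit
0 → fault, frames [7, 4, 5, 0]
5 → hit
0 → hit
5 → hit
7 → hit
8 → fault, evict 0, frames [7, 4, 5, 8]
5 → hit
7 → hit
4 → hit
5 → hit
Page faults: 5.

5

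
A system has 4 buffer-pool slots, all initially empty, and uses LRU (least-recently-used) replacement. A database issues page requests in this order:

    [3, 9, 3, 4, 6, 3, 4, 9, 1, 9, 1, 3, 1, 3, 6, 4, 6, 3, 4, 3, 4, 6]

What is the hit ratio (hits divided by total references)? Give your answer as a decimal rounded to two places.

0.68

3 → fault, frames {3}
9 → fault, frames {3,9}
3 → hit
4 → fault, frames {9,3,4}
6 → fault, frames {9,3,4,6}
3 → hit
4 → hit
9 → hit
1 → fault, evict 6, frames {3,4,9,1}
9 → hit
1 → hit
3 → hit
1 → hit
3 → hit
6 → fault, evict 4, frames {9,1,3,6}
4 → fault, evict 9, frames {1,3,6,4}
6 → hit
3 → hit
4 → hit
3 → hit
4 → hit
6 → hit
Hits: 15 of 22 references → 15/22 = 0.6818.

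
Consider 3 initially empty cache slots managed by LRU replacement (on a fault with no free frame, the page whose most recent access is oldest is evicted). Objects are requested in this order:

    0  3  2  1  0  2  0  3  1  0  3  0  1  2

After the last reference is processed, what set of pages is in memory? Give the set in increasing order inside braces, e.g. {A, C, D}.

{0, 1, 2}

0: miss, frames {0}
3: miss, frames {0,3}
2: miss, frames {0,3,2}
1: miss, evict 0, frames {3,2,1}
0: miss, evict 3, frames {2,1,0}
2: hit
0: hit
3: miss, evict 1, frames {2,0,3}
1: miss, evict 2, frames {0,3,1}
0: hit
3: hit
0: hit
1: hit
2: miss, evict 3, frames {0,1,2}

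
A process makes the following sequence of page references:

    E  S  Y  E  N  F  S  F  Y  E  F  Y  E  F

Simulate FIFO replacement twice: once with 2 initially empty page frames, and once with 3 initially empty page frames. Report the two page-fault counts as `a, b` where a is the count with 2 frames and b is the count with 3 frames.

13, 9

2 frames: F F F F F F F . F F F F F F → 13 faults.
3 frames: F F F . F F F . F F F . . . → 9 faults.
9 < 13: adding a frame reduced faults, as is typical.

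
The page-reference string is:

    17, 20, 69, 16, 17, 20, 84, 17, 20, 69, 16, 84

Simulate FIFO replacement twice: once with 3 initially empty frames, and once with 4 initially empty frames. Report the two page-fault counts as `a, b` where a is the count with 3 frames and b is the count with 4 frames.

9, 10

3 frames: F F F F F F F . . F F . → 9 faults.
4 frames: F F F F . . F F F F F F → 10 faults.
10 > 9: adding a frame increased faults — Belady's anomaly.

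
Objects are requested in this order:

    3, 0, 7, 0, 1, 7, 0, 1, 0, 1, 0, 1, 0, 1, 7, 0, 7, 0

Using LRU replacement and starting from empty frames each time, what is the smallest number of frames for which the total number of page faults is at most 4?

3

f=1: 18 faults
f=2: 9 faults
f=3: 4 faults
f=4: 4 faults
Smallest f with faults ≤ 4 is 3.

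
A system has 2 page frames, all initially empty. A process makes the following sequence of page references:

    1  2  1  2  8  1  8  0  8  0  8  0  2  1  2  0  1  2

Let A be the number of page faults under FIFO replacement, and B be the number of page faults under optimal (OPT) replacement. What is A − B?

Under FIFO: F F . . F F . F F . . . F F . F . F → 10 faults.
Under OPT: F F . . F . . F . . . . F F . F . F → 8 faults.
A − B = 10 − 8 = 2.

2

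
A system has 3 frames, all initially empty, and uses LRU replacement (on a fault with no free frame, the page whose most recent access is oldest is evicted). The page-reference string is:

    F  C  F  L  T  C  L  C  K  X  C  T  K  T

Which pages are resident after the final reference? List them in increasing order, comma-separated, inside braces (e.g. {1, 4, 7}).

F -> miss, frames [F]
C -> miss, frames [F, C]
F -> hit
L -> miss, frames [C, F, L]
T -> miss, evict C, frames [F, L, T]
C -> miss, evict F, frames [L, T, C]
L -> hit
C -> hit
K -> miss, evict T, frames [L, C, K]
X -> miss, evict L, frames [C, K, X]
C -> hit
T -> miss, evict K, frames [X, C, T]
K -> miss, evict X, frames [C, T, K]
T -> hit

{C, K, T}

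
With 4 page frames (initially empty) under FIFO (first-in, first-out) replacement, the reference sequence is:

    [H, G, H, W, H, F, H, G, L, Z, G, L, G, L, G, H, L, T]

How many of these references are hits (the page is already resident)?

9

H -> fault, frames [H]
G -> fault, frames [H, G]
H -> hit
W -> fault, frames [H, G, W]
H -> hit
F -> fault, frames [H, G, W, F]
H -> hit
G -> hit
L -> fault, evict H, frames [G, W, F, L]
Z -> fault, evict G, frames [W, F, L, Z]
G -> fault, evict W, frames [F, L, Z, G]
L -> hit
G -> hit
L -> hit
G -> hit
H -> fault, evict F, frames [L, Z, G, H]
L -> hit
T -> fault, evict L, frames [Z, G, H, T]
Hits: 9.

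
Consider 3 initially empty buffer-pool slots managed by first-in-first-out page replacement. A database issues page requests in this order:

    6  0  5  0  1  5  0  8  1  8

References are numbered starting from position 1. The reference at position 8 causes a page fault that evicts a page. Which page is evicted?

0

pos 1: 6 -> fault, frames {6}
pos 2: 0 -> fault, frames {6,0}
pos 3: 5 -> fault, frames {6,0,5}
pos 4: 0 -> hit
pos 5: 1 -> fault, evict 6, frames {0,5,1}
pos 6: 5 -> hit
pos 7: 0 -> hit
pos 8: 8 -> fault, evict 0, frames {5,1,8}
At position 8, page 0 is evicted.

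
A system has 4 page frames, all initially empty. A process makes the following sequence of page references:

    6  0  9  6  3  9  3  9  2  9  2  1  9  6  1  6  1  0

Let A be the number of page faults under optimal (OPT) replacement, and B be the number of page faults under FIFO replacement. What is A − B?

-2

Under OPT: F F F . F . . . F . . F . . . . . . → 6 faults.
Under FIFO: F F F . F . . . F . . F . F . . . F → 8 faults.
A − B = 6 − 8 = -2.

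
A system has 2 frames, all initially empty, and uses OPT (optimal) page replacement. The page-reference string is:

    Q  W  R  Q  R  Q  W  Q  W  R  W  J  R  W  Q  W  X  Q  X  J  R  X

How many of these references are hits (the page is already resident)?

11

Q -> fault, frames [Q]
W -> fault, frames [Q, W]
R -> fault, evict W, frames [Q, R]
Q -> hit
R -> hit
Q -> hit
W -> fault, evict R, frames [Q, W]
Q -> hit
W -> hit
R -> fault, evict Q, frames [W, R]
W -> hit
J -> fault, evict W, frames [R, J]
R -> hit
W -> fault, evict R, frames [J, W]
Q -> fault, evict J, frames [W, Q]
W -> hit
X -> fault, evict W, frames [Q, X]
Q -> hit
X -> hit
J -> fault, evict Q, frames [X, J]
R -> fault, evict J, frames [X, R]
X -> hit
Hits: 11.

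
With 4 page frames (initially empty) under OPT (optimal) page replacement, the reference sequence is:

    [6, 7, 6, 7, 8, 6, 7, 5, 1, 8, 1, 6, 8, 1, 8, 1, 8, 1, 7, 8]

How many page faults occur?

6 -> fault, frames (6)
7 -> fault, frames (6 7)
6 -> hit
7 -> hit
8 -> fault, frames (6 7 8)
6 -> hit
7 -> hit
5 -> fault, frames (6 7 8 5)
1 -> fault, evict 5, frames (6 7 8 1)
8 -> hit
1 -> hit
6 -> hit
8 -> hit
1 -> hit
8 -> hit
1 -> hit
8 -> hit
1 -> hit
7 -> hit
8 -> hit
Page faults: 5.

5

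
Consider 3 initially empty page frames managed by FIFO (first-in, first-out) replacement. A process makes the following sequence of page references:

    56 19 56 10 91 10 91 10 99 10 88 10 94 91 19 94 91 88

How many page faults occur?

11

56 -> miss, frames (56)
19 -> miss, frames (56 19)
56 -> hit
10 -> miss, frames (56 19 10)
91 -> miss, evict 56, frames (19 10 91)
10 -> hit
91 -> hit
10 -> hit
99 -> miss, evict 19, frames (10 91 99)
10 -> hit
88 -> miss, evict 10, frames (91 99 88)
10 -> miss, evict 91, frames (99 88 10)
94 -> miss, evict 99, frames (88 10 94)
91 -> miss, evict 88, frames (10 94 91)
19 -> miss, evict 10, frames (94 91 19)
94 -> hit
91 -> hit
88 -> miss, evict 94, frames (91 19 88)
Page faults: 11.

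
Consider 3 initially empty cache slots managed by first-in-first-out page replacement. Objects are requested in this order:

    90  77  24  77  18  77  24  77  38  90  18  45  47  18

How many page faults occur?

90 → fault, frames [90]
77 → fault, frames [90, 77]
24 → fault, frames [90, 77, 24]
77 → hit
18 → fault, evict 90, frames [77, 24, 18]
77 → hit
24 → hit
77 → hit
38 → fault, evict 77, frames [24, 18, 38]
90 → fault, evict 24, frames [18, 38, 90]
18 → hit
45 → fault, evict 18, frames [38, 90, 45]
47 → fault, evict 38, frames [90, 45, 47]
18 → fault, evict 90, frames [45, 47, 18]
Page faults: 9.

9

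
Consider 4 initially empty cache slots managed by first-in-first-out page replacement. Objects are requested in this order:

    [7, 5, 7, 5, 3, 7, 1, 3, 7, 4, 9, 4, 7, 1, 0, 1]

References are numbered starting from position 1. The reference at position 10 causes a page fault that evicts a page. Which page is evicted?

pos 1: 7 -> miss, frames {7}
pos 2: 5 -> miss, frames {7,5}
pos 3: 7 -> hit
pos 4: 5 -> hit
pos 5: 3 -> miss, frames {7,5,3}
pos 6: 7 -> hit
pos 7: 1 -> miss, frames {7,5,3,1}
pos 8: 3 -> hit
pos 9: 7 -> hit
pos 10: 4 -> miss, evict 7, frames {5,3,1,4}
At position 10, page 7 is evicted.

7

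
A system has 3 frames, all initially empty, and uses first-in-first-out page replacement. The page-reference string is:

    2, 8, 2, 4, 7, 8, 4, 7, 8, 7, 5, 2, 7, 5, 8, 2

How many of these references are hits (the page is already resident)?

9

2: miss, frames [2]
8: miss, frames [2, 8]
2: hit
4: miss, frames [2, 8, 4]
7: miss, evict 2, frames [8, 4, 7]
8: hit
4: hit
7: hit
8: hit
7: hit
5: miss, evict 8, frames [4, 7, 5]
2: miss, evict 4, frames [7, 5, 2]
7: hit
5: hit
8: miss, evict 7, frames [5, 2, 8]
2: hit
Hits: 9.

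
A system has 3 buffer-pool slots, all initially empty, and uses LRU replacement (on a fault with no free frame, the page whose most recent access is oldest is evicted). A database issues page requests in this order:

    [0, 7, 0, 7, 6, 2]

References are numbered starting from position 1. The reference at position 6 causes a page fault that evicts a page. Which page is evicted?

0

pos 1: 0: miss, frames (0)
pos 2: 7: miss, frames (0 7)
pos 3: 0: hit
pos 4: 7: hit
pos 5: 6: miss, frames (0 7 6)
pos 6: 2: miss, evict 0, frames (7 6 2)
At position 6, page 0 is evicted.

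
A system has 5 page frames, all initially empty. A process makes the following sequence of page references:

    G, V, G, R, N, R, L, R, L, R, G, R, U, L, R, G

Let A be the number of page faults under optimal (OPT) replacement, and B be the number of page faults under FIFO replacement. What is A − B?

-1

Under OPT: F F . F F . F . . . . . F . . . → 6 faults.
Under FIFO: F F . F F . F . . . . . F . . F → 7 faults.
A − B = 6 − 7 = -1.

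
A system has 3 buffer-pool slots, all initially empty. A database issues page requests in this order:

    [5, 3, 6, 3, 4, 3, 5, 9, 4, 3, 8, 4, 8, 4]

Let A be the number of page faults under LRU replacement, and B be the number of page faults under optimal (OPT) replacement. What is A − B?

Under LRU: F F F . F . F F F F F . . . → 9 faults.
Under OPT: F F F . F . . F . . F . . . → 6 faults.
A − B = 9 − 6 = 3.

3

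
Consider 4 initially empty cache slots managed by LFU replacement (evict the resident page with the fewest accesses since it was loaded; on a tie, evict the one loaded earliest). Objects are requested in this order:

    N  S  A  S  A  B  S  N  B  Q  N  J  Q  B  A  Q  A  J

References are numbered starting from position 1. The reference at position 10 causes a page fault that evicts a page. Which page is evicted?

pos 1: N: miss, frames (N)
pos 2: S: miss, frames (N S)
pos 3: A: miss, frames (N S A)
pos 4: S: hit
pos 5: A: hit
pos 6: B: miss, frames (N S A B)
pos 7: S: hit
pos 8: N: hit
pos 9: B: hit
pos 10: Q: miss, evict N, frames (S A B Q)
At position 10, page N is evicted.

N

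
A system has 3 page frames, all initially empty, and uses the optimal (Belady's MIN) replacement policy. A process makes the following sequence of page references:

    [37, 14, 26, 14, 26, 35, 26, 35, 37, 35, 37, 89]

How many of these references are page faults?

37 -> fault, frames {37}
14 -> fault, frames {37,14}
26 -> fault, frames {37,14,26}
14 -> hit
26 -> hit
35 -> fault, evict 14, frames {37,26,35}
26 -> hit
35 -> hit
37 -> hit
35 -> hit
37 -> hit
89 -> fault, evict 35, frames {37,26,89}
Page faults: 5.

5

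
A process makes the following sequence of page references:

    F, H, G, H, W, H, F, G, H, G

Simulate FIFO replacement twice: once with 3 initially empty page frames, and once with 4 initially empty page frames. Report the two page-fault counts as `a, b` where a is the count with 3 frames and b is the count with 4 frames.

3 frames: F F F . F . F . F F → 7 faults.
4 frames: F F F . F . . . . . → 4 faults.
4 < 7: adding a frame reduced faults, as is typical.

7, 4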